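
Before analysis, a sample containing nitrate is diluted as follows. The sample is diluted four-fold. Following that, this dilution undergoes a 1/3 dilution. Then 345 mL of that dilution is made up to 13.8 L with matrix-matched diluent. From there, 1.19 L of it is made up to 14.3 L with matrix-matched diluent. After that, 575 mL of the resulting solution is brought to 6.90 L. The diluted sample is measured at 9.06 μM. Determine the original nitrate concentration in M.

Overall dilution factor = 4 × 3 × 40 × 12.02 × 12 = 6.92 × 10⁴.
Original = 9.06 μM × 6.92 × 10⁴ = 6.27 × 10⁵ μM = 0.627 M.

0.627 M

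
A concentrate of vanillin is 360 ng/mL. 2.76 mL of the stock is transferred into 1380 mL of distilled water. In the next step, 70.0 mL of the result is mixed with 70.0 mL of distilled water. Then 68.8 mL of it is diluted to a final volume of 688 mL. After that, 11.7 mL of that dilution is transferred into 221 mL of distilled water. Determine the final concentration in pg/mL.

1.81 pg/mL

Overall dilution factor = 501 × 2 × 10 × 19.89 = 1.99 × 10⁵.
360 ng/mL / 1.99 × 10⁵ = 1.81 × 10⁻³ ng/mL = 1.81 pg/mL.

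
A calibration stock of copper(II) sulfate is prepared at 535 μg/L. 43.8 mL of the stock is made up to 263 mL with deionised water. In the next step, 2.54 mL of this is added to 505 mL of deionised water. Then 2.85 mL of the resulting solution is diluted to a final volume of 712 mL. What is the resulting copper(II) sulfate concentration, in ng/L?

1.78 ng/L

Overall dilution factor = 6.005 × 199.8 × 249.8 = 3.00 × 10⁵.
535 μg/L / 3.00 × 10⁵ = 1.78 × 10⁻³ μg/L = 1.78 ng/L.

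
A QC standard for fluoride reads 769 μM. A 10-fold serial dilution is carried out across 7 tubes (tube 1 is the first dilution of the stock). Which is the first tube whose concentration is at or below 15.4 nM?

tube 5

Tube n has concentration 769 μM / 10ⁿ.
Need 10ⁿ ≥ 769 μM / 15.4 nM = 4.99 × 10⁴, so n ≥ 4.70.
First such tube: n = 5.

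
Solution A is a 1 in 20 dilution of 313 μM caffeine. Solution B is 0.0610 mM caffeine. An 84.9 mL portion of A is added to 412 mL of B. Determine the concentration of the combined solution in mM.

0.0533 mM

C_A = 313 μM / 20 = 15.6 μM.
C_B = 0.0610 mM = 61.0 μM.
C_mix = (C_A·V_A + C_B·V_B)/(V_A + V_B) = (15.6×84.9 + 61.0×412) / 496.9 = 53.3 μM = 0.0533 mM.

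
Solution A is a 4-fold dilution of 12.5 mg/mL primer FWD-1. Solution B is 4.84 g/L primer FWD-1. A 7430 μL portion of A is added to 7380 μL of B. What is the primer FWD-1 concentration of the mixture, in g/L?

C_A = 12.5 mg/mL / 4 = 3.12 mg/mL.
C_B = 4.84 g/L = 4.84 mg/mL.
C_mix = (C_A·V_A + C_B·V_B)/(V_A + V_B) = (3.12×7430 + 4.84×7380) / 14810 = 3.98 mg/mL = 3.98 g/L.

3.98 g/L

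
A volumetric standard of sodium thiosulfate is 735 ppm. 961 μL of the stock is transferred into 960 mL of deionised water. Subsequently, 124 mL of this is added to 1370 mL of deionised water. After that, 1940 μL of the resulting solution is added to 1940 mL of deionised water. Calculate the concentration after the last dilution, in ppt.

Overall dilution factor = 1000.0 × 12.05 × 1001 = 1.21 × 10⁷.
735 ppm / 1.21 × 10⁷ = 6.09 × 10⁻⁵ ppm = 60.9 ppt.

60.9 ppt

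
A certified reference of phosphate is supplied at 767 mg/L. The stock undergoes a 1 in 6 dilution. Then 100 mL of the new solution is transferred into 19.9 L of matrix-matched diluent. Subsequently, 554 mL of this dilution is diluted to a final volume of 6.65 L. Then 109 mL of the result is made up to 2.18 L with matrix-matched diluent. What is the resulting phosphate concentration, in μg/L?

2.66 μg/L

Overall dilution factor = 6 × 200 × 12.00 × 20 = 2.88 × 10⁵.
767 mg/L / 2.88 × 10⁵ = 2.66 × 10⁻³ mg/L = 2.66 μg/L.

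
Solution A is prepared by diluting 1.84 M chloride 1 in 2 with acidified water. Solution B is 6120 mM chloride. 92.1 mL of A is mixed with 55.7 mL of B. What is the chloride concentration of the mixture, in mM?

2880 mM

C_A = 1.84 M / 2 = 0.920 M.
C_B = 6120 mM = 6.12 M.
C_mix = (C_A·V_A + C_B·V_B)/(V_A + V_B) = (0.920×92.1 + 6.12×55.7) / 147.8 = 2.88 M = 2880 mM.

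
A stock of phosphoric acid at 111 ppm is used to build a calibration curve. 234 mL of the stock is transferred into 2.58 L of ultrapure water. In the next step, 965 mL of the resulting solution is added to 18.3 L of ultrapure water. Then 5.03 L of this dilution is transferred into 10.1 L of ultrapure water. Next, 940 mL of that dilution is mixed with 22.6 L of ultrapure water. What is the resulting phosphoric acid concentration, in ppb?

6.14 ppb

Overall dilution factor = 12.03 × 19.96 × 3.008 × 25.04 = 1.81 × 10⁴.
111 ppm / 1.81 × 10⁴ = 6.14 × 10⁻³ ppm = 6.14 ppb.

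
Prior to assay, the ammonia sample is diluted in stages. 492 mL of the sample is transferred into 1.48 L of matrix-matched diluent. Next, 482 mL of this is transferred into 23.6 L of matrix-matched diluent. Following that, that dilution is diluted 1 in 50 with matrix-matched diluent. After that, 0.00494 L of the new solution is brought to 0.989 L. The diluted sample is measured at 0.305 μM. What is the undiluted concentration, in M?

0.611 M

Overall dilution factor = 4.008 × 49.96 × 50 × 200.2 = 2.00 × 10⁶.
Original = 0.305 μM × 2.00 × 10⁶ = 6.11 × 10⁵ μM = 0.611 M.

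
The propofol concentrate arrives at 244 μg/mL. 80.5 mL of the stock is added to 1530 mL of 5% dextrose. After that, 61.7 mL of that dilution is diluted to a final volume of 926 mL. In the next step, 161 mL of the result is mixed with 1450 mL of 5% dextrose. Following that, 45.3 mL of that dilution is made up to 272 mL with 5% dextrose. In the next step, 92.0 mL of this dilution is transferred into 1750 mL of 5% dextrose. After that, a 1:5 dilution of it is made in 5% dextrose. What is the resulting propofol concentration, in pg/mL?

Overall dilution factor = 20.01 × 15.01 × 10.01 × 6.004 × 20.02 × 5 = 1.81 × 10⁶.
244 μg/mL / 1.81 × 10⁶ = 1.35 × 10⁻⁴ μg/mL = 135 pg/mL.

135 pg/mL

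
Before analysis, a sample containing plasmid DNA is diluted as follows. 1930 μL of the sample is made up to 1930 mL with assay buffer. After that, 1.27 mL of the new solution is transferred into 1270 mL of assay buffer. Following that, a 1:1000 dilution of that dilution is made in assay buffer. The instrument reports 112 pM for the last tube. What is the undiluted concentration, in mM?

112 mM

Overall dilution factor = 1000 × 1001 × 1000 = 1.00 × 10⁹.
Original = 112 pM × 1.00 × 10⁹ = 1.12 × 10¹¹ pM = 112 mM.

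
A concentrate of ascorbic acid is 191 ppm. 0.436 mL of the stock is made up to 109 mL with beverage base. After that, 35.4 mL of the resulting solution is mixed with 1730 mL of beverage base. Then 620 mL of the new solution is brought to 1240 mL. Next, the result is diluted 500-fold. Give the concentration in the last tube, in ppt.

Overall dilution factor = 250 × 49.87 × 2 × 500 = 1.25 × 10⁷.
191 ppm / 1.25 × 10⁷ = 1.53 × 10⁻⁵ ppm = 15.3 ppt.

15.3 ppt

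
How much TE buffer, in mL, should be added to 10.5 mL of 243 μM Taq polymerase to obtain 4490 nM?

558 mL

4490 nM = 4.49 μM.
V₂ = C₁V₁/C₂ = 243 × 10.5 / 4.49 = 568 mL.
Diluent to add = V₂ − V₁ = 568 − 10.5 = 558 mL.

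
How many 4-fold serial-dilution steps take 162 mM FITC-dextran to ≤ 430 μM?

5

Need 4ⁿ ≥ 377, so n ≥ log(377)/log(4) = 4.28.
Minimum whole steps: n = 5.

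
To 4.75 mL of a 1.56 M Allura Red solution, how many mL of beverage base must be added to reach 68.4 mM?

68.4 mM = 0.0684 M.
V₂ = C₁V₁/C₂ = 1.56 × 4.75 / 0.0684 = 108 mL.
Diluent to add = V₂ − V₁ = 108 − 4.75 = 104 mL.

104 mL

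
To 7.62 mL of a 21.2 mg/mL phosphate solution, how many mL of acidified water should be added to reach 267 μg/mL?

597 mL

267 μg/mL = 0.267 mg/mL.
V₂ = C₁V₁/C₂ = 21.2 × 7.62 / 0.267 = 605 mL.
Diluent to add = V₂ − V₁ = 605 − 7.62 = 597 mL.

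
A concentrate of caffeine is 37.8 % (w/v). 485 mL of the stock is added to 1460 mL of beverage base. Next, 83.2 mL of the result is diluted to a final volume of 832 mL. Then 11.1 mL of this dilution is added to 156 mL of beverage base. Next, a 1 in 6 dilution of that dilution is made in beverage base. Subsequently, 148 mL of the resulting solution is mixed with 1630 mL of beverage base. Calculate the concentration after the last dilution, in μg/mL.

8.69 μg/mL

Overall dilution factor = 4.010 × 10 × 15.05 × 6 × 12.01 = 4.35 × 10⁴.
37.8 % (w/v) / 4.35 × 10⁴ = 8.69 × 10⁻⁴ % (w/v) = 8.69 μg/mL.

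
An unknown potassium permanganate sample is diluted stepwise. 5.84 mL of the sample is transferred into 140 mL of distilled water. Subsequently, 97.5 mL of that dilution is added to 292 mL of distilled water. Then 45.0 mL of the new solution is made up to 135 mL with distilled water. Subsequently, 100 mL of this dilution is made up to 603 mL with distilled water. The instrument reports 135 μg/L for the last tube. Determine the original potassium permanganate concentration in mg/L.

Overall dilution factor = 24.97 × 3.995 × 3 × 6.030 = 1805.
Original = 135 μg/L × 1805 = 2.44 × 10⁵ μg/L = 244 mg/L.

244 mg/L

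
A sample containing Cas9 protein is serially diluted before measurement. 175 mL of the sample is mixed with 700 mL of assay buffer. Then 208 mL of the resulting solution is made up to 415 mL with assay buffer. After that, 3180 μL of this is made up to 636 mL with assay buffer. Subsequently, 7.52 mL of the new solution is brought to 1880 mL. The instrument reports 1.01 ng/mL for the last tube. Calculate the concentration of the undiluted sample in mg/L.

Overall dilution factor = 5 × 1.995 × 200 × 250 = 4.99 × 10⁵.
Original = 1.01 ng/mL × 4.99 × 10⁵ = 5.04 × 10⁵ ng/mL = 504 mg/L.

504 mg/L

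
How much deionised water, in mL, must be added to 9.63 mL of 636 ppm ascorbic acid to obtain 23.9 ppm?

247 mL

V₂ = C₁V₁/C₂ = 636 × 9.63 / 23.9 = 256 mL.
Diluent to add = V₂ − V₁ = 256 − 9.63 = 247 mL.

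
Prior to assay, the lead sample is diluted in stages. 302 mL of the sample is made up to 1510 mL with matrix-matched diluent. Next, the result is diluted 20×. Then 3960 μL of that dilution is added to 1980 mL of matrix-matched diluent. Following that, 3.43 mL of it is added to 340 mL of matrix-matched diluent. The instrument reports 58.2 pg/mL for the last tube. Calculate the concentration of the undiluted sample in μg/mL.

Overall dilution factor = 5 × 20 × 501 × 100.1 = 5.02 × 10⁶.
Original = 58.2 pg/mL × 5.02 × 10⁶ = 2.92 × 10⁸ pg/mL = 292 μg/mL.

292 μg/mL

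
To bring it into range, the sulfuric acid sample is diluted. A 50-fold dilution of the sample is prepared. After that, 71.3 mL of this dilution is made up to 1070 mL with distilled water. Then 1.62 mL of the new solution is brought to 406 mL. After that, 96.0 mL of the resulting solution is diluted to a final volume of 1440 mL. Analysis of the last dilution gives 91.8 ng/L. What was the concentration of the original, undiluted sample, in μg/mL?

Overall dilution factor = 50 × 15.01 × 250.6 × 15 = 2.82 × 10⁶.
Original = 91.8 ng/L × 2.82 × 10⁶ = 2.59 × 10⁸ ng/L = 259 μg/mL.

259 μg/mL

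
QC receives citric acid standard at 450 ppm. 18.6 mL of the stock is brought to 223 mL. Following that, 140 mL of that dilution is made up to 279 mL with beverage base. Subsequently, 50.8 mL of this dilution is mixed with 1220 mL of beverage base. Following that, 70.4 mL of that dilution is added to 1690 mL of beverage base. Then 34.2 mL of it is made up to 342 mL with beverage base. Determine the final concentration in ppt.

Overall dilution factor = 11.99 × 1.993 × 25.02 × 25.01 × 10 = 1.49 × 10⁵.
450 ppm / 1.49 × 10⁵ = 3.01 × 10⁻³ ppm = 3010 ppt.

3010 ppt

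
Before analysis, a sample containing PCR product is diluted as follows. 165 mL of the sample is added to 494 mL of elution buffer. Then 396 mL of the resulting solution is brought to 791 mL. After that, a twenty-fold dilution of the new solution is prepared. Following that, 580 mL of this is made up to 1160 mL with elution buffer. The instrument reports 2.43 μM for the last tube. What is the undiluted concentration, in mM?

Overall dilution factor = 3.994 × 1.997 × 20 × 2 = 319.
Original = 2.43 μM × 319 = 775 μM = 0.775 mM.

0.775 mM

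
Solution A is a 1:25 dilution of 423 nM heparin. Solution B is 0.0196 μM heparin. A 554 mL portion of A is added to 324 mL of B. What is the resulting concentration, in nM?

C_A = 423 nM / 25 = 16.9 nM.
C_B = 0.0196 μM = 19.6 nM.
C_mix = (C_A·V_A + C_B·V_B)/(V_A + V_B) = (16.9×554 + 19.6×324) / 878.0 = 17.9 nM.

17.9 nM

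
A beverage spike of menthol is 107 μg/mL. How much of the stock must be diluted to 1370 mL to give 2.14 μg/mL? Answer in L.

0.0274 L

V₁ = C₂V₂/C₁ = 2.14 × 1370 / 107 = 27.4 mL = 0.0274 L.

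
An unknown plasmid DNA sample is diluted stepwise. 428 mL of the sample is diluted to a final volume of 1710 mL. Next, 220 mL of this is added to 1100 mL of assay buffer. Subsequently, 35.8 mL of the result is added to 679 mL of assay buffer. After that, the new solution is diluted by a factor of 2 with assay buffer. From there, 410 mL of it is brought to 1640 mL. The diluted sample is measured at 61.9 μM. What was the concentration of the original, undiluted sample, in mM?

237 mM

Overall dilution factor = 3.995 × 6 × 19.97 × 2 × 4 = 3829.
Original = 61.9 μM × 3829 = 2.37 × 10⁵ μM = 237 mM.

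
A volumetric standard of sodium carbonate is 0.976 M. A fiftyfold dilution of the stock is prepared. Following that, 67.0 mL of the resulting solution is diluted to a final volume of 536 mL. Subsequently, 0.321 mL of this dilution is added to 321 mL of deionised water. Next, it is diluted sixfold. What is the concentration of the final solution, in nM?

406 nM

Overall dilution factor = 50 × 8 × 1001 × 6 = 2.40 × 10⁶.
0.976 M / 2.40 × 10⁶ = 4.06 × 10⁻⁷ M = 406 nM.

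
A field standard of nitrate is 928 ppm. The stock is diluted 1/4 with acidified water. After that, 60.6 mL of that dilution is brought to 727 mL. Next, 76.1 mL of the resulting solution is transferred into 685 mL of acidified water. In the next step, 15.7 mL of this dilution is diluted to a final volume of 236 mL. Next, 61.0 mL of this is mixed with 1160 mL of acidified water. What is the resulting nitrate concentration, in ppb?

Overall dilution factor = 4 × 12.00 × 10.00 × 15.03 × 20.02 = 1.44 × 10⁵.
928 ppm / 1.44 × 10⁵ = 6.43 × 10⁻³ ppm = 6.43 ppb.

6.43 ppb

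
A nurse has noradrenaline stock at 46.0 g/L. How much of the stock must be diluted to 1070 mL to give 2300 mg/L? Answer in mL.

2300 mg/L = 2.30 g/L.
V₁ = C₂V₂/C₁ = 2.30 × 1070 / 46.0 = 53.5 mL.

53.5 mL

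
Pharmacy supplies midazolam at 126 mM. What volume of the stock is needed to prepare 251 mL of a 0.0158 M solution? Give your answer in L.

0.0158 M = 15.8 mM.
V₁ = C₂V₂/C₁ = 15.8 × 251 / 126 = 31.5 mL = 0.0315 L.

0.0315 L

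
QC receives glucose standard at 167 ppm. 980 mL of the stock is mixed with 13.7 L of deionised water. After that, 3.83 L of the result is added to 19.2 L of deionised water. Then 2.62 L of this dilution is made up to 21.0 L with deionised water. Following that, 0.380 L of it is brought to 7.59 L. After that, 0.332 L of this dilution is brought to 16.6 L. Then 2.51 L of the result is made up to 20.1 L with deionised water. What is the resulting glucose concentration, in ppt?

28.9 ppt

Overall dilution factor = 14.98 × 6.013 × 8.015 × 19.97 × 50 × 8.008 = 5.77 × 10⁶.
167 ppm / 5.77 × 10⁶ = 2.89 × 10⁻⁵ ppm = 28.9 ppt.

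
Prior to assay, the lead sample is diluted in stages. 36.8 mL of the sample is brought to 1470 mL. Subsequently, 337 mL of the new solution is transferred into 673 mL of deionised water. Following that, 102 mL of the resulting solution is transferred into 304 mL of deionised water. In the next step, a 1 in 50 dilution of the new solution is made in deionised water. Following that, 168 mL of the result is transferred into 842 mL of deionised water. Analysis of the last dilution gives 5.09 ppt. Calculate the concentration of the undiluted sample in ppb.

Overall dilution factor = 39.95 × 2.997 × 3.980 × 50 × 6.012 = 1.43 × 10⁵.
Original = 5.09 ppt × 1.43 × 10⁵ = 7.29 × 10⁵ ppt = 729 ppb.

729 ppb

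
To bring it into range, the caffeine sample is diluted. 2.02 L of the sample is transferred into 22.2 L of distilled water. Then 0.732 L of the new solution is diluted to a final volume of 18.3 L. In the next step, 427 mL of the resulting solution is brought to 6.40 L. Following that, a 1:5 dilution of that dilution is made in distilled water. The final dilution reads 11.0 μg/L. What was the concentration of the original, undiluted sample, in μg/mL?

Overall dilution factor = 11.99 × 25 × 14.99 × 5 = 2.25 × 10⁴.
Original = 11.0 μg/L × 2.25 × 10⁴ = 2.47 × 10⁵ μg/L = 247 μg/mL.

247 μg/mL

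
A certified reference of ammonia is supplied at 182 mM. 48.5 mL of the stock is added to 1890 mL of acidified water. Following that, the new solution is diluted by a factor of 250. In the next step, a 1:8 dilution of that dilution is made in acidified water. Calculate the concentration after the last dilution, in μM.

Overall dilution factor = 39.97 × 250 × 8 = 7.99 × 10⁴.
182 mM / 7.99 × 10⁴ = 2.28 × 10⁻³ mM = 2.28 μM.

2.28 μM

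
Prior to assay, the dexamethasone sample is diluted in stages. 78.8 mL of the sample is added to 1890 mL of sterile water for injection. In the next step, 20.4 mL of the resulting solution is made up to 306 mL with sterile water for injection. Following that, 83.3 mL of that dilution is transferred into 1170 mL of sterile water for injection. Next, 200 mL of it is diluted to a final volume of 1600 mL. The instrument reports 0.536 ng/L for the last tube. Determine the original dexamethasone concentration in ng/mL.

24.2 ng/mL

Overall dilution factor = 24.98 × 15 × 15.05 × 8 = 4.51 × 10⁴.
Original = 0.536 ng/L × 4.51 × 10⁴ = 2.42 × 10⁴ ng/L = 24.2 ng/mL.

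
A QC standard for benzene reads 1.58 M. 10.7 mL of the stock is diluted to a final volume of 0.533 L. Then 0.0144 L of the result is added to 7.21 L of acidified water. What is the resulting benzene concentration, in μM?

Overall dilution factor = 49.81 × 501.7 = 2.50 × 10⁴.
1.58 M / 2.50 × 10⁴ = 6.32 × 10⁻⁵ M = 63.2 μM.

63.2 μM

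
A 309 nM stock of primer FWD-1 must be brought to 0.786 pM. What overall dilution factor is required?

Factor = C₀/C_target = 309 nM / 0.786 pM = 3.93 × 10⁵.

3.93 × 10⁵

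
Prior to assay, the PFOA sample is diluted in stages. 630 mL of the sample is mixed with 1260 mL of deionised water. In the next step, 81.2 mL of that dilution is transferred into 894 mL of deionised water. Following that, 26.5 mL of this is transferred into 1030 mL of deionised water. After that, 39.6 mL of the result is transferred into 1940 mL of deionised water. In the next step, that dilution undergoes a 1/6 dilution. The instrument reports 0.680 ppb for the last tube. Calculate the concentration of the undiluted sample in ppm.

Overall dilution factor = 3 × 12.01 × 39.87 × 49.99 × 6 = 4.31 × 10⁵.
Original = 0.680 ppb × 4.31 × 10⁵ = 2.93 × 10⁵ ppb = 293 ppm.

293 ppm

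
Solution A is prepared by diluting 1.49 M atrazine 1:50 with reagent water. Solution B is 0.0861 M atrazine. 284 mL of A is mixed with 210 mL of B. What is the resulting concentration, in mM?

C_A = 1.49 M / 50 = 0.0298 M.
C_mix = (C_A·V_A + C_B·V_B)/(V_A + V_B) = (0.0298×284 + 0.0861×210) / 494.0 = 0.0537 M = 53.7 mM.

53.7 mM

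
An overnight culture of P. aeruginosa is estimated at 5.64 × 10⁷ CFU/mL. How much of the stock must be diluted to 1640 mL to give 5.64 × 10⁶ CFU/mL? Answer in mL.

164 mL

V₁ = C₂V₂/C₁ = 5.64 × 10⁶ × 1640 / 5.64 × 10⁷ = 164 mL.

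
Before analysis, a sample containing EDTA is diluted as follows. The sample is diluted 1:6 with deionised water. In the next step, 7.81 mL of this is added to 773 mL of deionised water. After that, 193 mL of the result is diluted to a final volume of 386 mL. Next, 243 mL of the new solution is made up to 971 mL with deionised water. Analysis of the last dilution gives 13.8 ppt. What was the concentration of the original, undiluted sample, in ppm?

Overall dilution factor = 6 × 99.98 × 2 × 3.996 = 4794.
Original = 13.8 ppt × 4794 = 6.62 × 10⁴ ppt = 0.0662 ppm.

0.0662 ppm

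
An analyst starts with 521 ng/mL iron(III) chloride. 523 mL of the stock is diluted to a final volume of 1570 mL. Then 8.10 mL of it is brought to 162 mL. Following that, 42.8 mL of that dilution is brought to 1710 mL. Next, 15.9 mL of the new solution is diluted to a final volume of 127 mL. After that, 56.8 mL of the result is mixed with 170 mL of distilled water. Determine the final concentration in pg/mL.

Overall dilution factor = 3.002 × 20 × 39.95 × 7.987 × 3.993 = 7.65 × 10⁴.
521 ng/mL / 7.65 × 10⁴ = 6.81 × 10⁻³ ng/mL = 6.81 pg/mL.

6.81 pg/mL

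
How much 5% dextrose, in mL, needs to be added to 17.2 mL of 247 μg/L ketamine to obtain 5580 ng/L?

744 mL

5580 ng/L = 5.58 μg/L.
V₂ = C₁V₁/C₂ = 247 × 17.2 / 5.58 = 761 mL.
Diluent to add = V₂ − V₁ = 761 − 17.2 = 744 mL.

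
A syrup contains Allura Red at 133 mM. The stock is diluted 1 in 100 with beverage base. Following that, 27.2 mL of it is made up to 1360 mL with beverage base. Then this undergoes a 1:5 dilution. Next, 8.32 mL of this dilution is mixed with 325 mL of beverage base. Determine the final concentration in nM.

133 nM

Overall dilution factor = 100 × 50 × 5 × 40.06 = 1.00 × 10⁶.
133 mM / 1.00 × 10⁶ = 1.33 × 10⁻⁴ mM = 133 nM.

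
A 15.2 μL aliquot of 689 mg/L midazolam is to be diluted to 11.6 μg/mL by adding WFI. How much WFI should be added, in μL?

888 μL

11.6 μg/mL = 11.6 mg/L.
V₂ = C₁V₁/C₂ = 689 × 15.2 / 11.6 = 903 μL.
Diluent to add = V₂ − V₁ = 903 − 15.2 = 888 μL.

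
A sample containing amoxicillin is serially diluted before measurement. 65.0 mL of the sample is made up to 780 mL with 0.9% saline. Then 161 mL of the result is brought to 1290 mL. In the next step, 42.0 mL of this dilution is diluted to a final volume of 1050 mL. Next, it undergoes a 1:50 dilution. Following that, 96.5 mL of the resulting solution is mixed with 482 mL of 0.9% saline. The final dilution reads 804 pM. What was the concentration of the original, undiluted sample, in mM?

Overall dilution factor = 12 × 8.012 × 25 × 50 × 5.995 = 7.20 × 10⁵.
Original = 804 pM × 7.20 × 10⁵ = 5.79 × 10⁸ pM = 0.579 mM.

0.579 mM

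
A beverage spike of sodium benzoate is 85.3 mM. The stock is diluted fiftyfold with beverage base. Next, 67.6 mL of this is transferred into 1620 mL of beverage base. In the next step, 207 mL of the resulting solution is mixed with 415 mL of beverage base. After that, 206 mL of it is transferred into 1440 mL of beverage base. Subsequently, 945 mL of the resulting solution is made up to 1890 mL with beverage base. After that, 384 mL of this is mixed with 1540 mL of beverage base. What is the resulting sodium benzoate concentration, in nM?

284 nM

Overall dilution factor = 50 × 24.96 × 3.005 × 7.990 × 2 × 5.010 = 3.00 × 10⁵.
85.3 mM / 3.00 × 10⁵ = 2.84 × 10⁻⁴ mM = 284 nM.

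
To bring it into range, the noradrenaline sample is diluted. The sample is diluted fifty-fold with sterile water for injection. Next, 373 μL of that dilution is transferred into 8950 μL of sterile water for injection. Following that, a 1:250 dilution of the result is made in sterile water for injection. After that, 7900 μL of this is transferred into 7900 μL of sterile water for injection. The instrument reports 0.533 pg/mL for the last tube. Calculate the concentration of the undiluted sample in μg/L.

Overall dilution factor = 50 × 24.99 × 250 × 2 = 6.25 × 10⁵.
Original = 0.533 pg/mL × 6.25 × 10⁵ = 3.33 × 10⁵ pg/mL = 333 μg/L.

333 μg/L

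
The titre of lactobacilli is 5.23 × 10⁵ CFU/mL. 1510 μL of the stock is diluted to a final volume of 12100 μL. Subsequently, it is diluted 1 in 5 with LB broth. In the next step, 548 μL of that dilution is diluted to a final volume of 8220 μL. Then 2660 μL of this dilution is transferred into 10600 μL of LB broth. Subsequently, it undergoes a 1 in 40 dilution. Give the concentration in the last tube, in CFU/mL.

Overall dilution factor = 8.013 × 5 × 15 × 4.985 × 40 = 1.20 × 10⁵.
5.23 × 10⁵ CFU/mL / 1.20 × 10⁵ = 4.36 CFU/mL.

4.36 CFU/mL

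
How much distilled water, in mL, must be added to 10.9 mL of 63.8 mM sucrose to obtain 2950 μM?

2950 μM = 2.95 mM.
V₂ = C₁V₁/C₂ = 63.8 × 10.9 / 2.95 = 236 mL.
Diluent to add = V₂ − V₁ = 236 − 10.9 = 225 mL.

225 mL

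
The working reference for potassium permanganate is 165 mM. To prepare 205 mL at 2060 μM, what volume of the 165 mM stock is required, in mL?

2060 μM = 2.06 mM.
V₁ = C₂V₂/C₁ = 2.06 × 205 / 165 = 2.56 mL.

2.56 mL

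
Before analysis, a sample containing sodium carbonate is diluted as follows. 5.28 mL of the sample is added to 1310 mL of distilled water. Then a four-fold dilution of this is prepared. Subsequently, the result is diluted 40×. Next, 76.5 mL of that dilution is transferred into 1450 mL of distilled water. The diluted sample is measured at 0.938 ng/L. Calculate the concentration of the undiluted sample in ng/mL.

746 ng/mL

Overall dilution factor = 249.1 × 4 × 40 × 19.95 = 7.95 × 10⁵.
Original = 0.938 ng/L × 7.95 × 10⁵ = 7.46 × 10⁵ ng/L = 746 ng/mL.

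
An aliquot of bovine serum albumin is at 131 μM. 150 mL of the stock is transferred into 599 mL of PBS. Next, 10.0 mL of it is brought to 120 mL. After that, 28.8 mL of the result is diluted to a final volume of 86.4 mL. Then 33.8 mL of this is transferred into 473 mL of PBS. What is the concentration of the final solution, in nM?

Overall dilution factor = 4.993 × 12 × 3 × 14.99 = 2695.
131 μM / 2695 = 0.0486 μM = 48.6 nM.

48.6 nM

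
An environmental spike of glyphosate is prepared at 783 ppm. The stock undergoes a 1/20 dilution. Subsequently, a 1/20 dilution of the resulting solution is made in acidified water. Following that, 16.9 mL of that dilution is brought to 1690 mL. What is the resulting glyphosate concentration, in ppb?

19.6 ppb

Overall dilution factor = 20 × 20 × 100 = 4.00 × 10⁴.
783 ppm / 4.00 × 10⁴ = 0.0196 ppm = 19.6 ppb.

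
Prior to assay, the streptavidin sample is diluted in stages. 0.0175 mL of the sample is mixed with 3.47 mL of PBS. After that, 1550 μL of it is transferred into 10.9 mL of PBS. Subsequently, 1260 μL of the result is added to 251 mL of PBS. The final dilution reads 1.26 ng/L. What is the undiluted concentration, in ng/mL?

Overall dilution factor = 199.3 × 8.032 × 200.2 = 3.20 × 10⁵.
Original = 1.26 ng/L × 3.20 × 10⁵ = 4.04 × 10⁵ ng/L = 404 ng/mL.

404 ng/mL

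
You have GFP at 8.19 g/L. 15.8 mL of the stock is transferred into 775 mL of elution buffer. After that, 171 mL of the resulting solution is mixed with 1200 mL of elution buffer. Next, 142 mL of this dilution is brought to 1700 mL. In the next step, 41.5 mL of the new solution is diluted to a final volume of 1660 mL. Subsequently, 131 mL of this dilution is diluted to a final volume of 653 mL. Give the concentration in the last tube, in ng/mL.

Overall dilution factor = 50.05 × 8.018 × 11.97 × 40 × 4.985 = 9.58 × 10⁵.
8.19 g/L / 9.58 × 10⁵ = 8.55 × 10⁻⁶ g/L = 8.55 ng/mL.

8.55 ng/mL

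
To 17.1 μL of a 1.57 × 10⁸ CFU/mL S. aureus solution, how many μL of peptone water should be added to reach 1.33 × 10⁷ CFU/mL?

V₂ = C₁V₁/C₂ = 1.57 × 10⁸ × 17.1 / 1.33 × 10⁷ = 202 μL.
Diluent to add = V₂ − V₁ = 202 − 17.1 = 185 μL.

185 μL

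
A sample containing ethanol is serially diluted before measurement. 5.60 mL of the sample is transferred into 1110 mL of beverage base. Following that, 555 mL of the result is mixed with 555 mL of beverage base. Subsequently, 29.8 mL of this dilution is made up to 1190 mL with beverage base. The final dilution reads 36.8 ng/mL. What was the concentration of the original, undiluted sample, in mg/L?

Overall dilution factor = 199.2 × 2 × 39.93 = 1.59 × 10⁴.
Original = 36.8 ng/mL × 1.59 × 10⁴ = 5.86 × 10⁵ ng/mL = 586 mg/L.

586 mg/L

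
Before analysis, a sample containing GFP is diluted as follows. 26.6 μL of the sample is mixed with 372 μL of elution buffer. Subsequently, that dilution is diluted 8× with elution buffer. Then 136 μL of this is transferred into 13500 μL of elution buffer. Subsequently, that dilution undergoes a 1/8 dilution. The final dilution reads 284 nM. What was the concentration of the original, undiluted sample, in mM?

27.3 mM

Overall dilution factor = 14.98 × 8 × 100.3 × 8 = 9.62 × 10⁴.
Original = 284 nM × 9.62 × 10⁴ = 2.73 × 10⁷ nM = 27.3 mM.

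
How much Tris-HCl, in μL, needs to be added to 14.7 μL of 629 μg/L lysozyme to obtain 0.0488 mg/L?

175 μL

0.0488 mg/L = 48.8 μg/L.
V₂ = C₁V₁/C₂ = 629 × 14.7 / 48.8 = 189 μL.
Diluent to add = V₂ − V₁ = 189 − 14.7 = 175 μL.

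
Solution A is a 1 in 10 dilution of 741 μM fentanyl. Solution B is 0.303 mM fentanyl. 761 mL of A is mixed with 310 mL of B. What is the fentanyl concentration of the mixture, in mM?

C_A = 741 μM / 10 = 74.1 μM.
C_B = 0.303 mM = 303 μM.
C_mix = (C_A·V_A + C_B·V_B)/(V_A + V_B) = (74.1×761 + 303×310) / 1071 = 140 μM = 0.140 mM.

0.140 mM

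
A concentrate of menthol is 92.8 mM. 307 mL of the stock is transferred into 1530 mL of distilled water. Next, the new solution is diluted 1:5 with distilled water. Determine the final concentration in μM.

Overall dilution factor = 5.984 × 5 = 29.9.
92.8 mM / 29.9 = 3.10 mM = 3100 μM.

3100 μM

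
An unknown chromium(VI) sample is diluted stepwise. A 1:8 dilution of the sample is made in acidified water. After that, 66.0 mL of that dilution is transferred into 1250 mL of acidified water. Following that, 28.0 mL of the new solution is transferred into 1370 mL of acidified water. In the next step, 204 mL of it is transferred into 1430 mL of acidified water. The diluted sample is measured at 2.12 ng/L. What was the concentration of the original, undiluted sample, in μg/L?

Overall dilution factor = 8 × 19.94 × 49.93 × 8.010 = 6.38 × 10⁴.
Original = 2.12 ng/L × 6.38 × 10⁴ = 1.35 × 10⁵ ng/L = 135 μg/L.

135 μg/L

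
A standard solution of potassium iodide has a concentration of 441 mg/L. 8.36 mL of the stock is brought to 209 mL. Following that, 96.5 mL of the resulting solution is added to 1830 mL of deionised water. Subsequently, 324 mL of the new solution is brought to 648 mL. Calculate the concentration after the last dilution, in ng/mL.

Overall dilution factor = 25 × 19.96 × 2 = 998.
441 mg/L / 998 = 0.442 mg/L = 442 ng/mL.

442 ng/mL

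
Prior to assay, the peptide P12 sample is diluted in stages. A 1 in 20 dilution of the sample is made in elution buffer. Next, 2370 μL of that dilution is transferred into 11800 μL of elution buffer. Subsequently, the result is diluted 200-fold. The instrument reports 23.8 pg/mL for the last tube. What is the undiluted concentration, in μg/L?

569 μg/L

Overall dilution factor = 20 × 5.979 × 200 = 2.39 × 10⁴.
Original = 23.8 pg/mL × 2.39 × 10⁴ = 5.69 × 10⁵ pg/mL = 569 μg/L.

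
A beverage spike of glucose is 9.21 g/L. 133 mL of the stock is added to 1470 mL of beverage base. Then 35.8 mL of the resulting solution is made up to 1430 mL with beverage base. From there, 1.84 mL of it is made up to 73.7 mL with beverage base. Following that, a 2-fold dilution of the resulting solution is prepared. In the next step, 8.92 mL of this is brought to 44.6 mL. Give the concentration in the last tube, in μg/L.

Overall dilution factor = 12.05 × 39.94 × 40.05 × 2 × 5 = 1.93 × 10⁵.
9.21 g/L / 1.93 × 10⁵ = 4.78 × 10⁻⁵ g/L = 47.8 μg/L.

47.8 μg/L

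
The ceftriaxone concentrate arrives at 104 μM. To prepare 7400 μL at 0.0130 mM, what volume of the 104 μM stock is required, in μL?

0.0130 mM = 13.0 μM.
V₁ = C₂V₂/C₁ = 13.0 × 7400 / 104 = 925 μL.

925 μL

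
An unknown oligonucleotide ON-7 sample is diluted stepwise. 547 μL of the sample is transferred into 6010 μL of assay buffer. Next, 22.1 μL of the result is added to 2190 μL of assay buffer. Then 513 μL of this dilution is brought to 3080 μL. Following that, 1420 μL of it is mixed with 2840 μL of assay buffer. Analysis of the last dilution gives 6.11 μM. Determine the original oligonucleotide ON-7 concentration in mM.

132 mM

Overall dilution factor = 11.99 × 100.1 × 6.004 × 3 = 2.16 × 10⁴.
Original = 6.11 μM × 2.16 × 10⁴ = 1.32 × 10⁵ μM = 132 mM.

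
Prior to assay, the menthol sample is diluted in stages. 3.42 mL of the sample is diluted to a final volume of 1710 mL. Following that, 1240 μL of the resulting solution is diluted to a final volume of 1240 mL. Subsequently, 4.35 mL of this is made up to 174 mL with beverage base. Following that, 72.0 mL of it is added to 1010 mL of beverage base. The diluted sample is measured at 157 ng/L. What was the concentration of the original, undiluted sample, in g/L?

Overall dilution factor = 500 × 1000 × 40 × 15.03 = 3.01 × 10⁸.
Original = 157 ng/L × 3.01 × 10⁸ = 4.72 × 10¹⁰ ng/L = 47.2 g/L.

47.2 g/L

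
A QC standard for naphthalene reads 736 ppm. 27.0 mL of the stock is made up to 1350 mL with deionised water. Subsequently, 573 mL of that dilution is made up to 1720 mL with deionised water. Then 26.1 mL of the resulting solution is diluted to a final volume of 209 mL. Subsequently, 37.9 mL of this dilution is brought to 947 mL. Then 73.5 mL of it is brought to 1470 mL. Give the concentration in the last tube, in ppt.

1230 ppt

Overall dilution factor = 50 × 3.002 × 8.008 × 24.99 × 20 = 6.01 × 10⁵.
736 ppm / 6.01 × 10⁵ = 1.23 × 10⁻³ ppm = 1230 ppt.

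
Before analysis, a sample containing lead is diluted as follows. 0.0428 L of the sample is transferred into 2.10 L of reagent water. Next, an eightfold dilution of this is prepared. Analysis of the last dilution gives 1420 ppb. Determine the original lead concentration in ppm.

Overall dilution factor = 50.07 × 8 = 401.
Original = 1420 ppb × 401 = 5.69 × 10⁵ ppb = 569 ppm.

569 ppm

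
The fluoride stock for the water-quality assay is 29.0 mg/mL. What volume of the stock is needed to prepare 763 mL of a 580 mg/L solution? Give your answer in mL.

15.3 mL

580 mg/L = 0.580 mg/mL.
V₁ = C₂V₂/C₁ = 0.580 × 763 / 29.0 = 15.3 mL.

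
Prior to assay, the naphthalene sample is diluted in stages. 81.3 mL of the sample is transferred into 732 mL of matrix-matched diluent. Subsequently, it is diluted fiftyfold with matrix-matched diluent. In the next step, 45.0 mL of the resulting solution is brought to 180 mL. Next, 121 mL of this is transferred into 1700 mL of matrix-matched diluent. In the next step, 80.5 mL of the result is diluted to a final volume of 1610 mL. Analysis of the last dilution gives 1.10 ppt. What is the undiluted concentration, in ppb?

Overall dilution factor = 10.00 × 50 × 4 × 15.05 × 20 = 6.02 × 10⁵.
Original = 1.10 ppt × 6.02 × 10⁵ = 6.62 × 10⁵ ppt = 662 ppb.

662 ppb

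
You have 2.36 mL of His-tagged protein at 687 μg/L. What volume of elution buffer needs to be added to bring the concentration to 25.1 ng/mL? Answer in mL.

62.2 mL

25.1 ng/mL = 25.1 μg/L.
V₂ = C₁V₁/C₂ = 687 × 2.36 / 25.1 = 64.6 mL.
Diluent to add = V₂ − V₁ = 64.6 − 2.36 = 62.2 mL.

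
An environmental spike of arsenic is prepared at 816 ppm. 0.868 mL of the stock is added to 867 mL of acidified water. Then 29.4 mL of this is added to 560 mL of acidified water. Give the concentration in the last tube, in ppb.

Overall dilution factor = 999.8 × 20.05 = 2.00 × 10⁴.
816 ppm / 2.00 × 10⁴ = 0.0407 ppm = 40.7 ppb.

40.7 ppb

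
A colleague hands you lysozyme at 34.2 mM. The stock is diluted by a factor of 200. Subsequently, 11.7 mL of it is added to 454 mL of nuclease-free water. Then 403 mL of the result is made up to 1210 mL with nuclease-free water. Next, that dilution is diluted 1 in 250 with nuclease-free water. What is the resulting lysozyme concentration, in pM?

Overall dilution factor = 200 × 39.80 × 3.002 × 250 = 5.98 × 10⁶.
34.2 mM / 5.98 × 10⁶ = 5.72 × 10⁻⁶ mM = 5720 pM.

5720 pM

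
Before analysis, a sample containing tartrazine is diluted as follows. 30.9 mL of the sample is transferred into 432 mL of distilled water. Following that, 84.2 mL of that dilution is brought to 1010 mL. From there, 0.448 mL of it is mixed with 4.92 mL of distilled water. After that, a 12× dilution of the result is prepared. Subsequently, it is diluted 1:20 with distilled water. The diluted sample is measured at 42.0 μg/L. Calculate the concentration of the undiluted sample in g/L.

Overall dilution factor = 14.98 × 12.00 × 11.98 × 12 × 20 = 5.17 × 10⁵.
Original = 42.0 μg/L × 5.17 × 10⁵ = 2.17 × 10⁷ μg/L = 21.7 g/L.

21.7 g/L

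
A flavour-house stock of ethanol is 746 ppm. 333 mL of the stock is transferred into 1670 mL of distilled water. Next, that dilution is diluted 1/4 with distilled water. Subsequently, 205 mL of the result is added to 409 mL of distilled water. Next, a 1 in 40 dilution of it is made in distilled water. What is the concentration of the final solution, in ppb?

Overall dilution factor = 6.015 × 4 × 2.995 × 40 = 2883.
746 ppm / 2883 = 0.259 ppm = 259 ppb.

259 ppb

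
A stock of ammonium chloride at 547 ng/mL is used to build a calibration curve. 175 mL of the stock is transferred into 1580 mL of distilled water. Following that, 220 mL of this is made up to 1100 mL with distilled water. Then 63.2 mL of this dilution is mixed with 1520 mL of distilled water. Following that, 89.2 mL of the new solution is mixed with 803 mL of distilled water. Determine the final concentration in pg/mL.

43.5 pg/mL

Overall dilution factor = 10.03 × 5 × 25.05 × 10.00 = 1.26 × 10⁴.
547 ng/mL / 1.26 × 10⁴ = 0.0435 ng/mL = 43.5 pg/mL.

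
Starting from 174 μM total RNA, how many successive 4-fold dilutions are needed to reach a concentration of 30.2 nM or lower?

7

Need 4ⁿ ≥ 5762, so n ≥ log(5762)/log(4) = 6.25.
Minimum whole steps: n = 7.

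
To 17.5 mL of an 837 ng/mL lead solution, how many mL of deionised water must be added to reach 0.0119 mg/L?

1210 mL

0.0119 mg/L = 11.9 ng/mL.
V₂ = C₁V₁/C₂ = 837 × 17.5 / 11.9 = 1231 mL.
Diluent to add = V₂ − V₁ = 1231 − 17.5 = 1210 mL.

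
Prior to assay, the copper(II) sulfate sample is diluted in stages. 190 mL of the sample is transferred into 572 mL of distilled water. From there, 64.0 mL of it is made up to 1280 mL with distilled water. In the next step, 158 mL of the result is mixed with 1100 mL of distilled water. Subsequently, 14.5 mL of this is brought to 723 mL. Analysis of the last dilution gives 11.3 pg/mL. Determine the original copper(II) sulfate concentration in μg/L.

360 μg/L

Overall dilution factor = 4.011 × 20 × 7.962 × 49.86 = 3.18 × 10⁴.
Original = 11.3 pg/mL × 3.18 × 10⁴ = 3.60 × 10⁵ pg/mL = 360 μg/L.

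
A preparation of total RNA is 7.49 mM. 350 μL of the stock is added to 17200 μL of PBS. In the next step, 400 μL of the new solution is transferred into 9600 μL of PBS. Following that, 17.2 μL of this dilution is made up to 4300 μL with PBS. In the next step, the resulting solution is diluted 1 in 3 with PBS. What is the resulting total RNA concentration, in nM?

Overall dilution factor = 50.14 × 25 × 250 × 3 = 9.40 × 10⁵.
7.49 mM / 9.40 × 10⁵ = 7.97 × 10⁻⁶ mM = 7.97 nM.

7.97 nM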